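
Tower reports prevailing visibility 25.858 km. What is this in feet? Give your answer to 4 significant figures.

1 km = 3280.84 ft, so 25.858 × 3280.84 = 84840 ft.

84840 ft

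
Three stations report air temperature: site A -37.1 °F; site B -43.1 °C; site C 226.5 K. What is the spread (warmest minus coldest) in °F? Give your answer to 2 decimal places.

site A: -37.1 °F = -38.389 °C.
site C: 226.5 K = -46.650 °C.
Spread: (-38.389) − (-46.650) = 8.261 °C = 14.87 °F.

14.87 °F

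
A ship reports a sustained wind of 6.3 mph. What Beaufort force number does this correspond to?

6.3 mph = 2.8 m/s, which is Beaufort 2 (light breeze, 1.6–3.3 m/s).

Beaufort force 2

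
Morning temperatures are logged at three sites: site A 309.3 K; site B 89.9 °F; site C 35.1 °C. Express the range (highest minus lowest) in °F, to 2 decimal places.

7.17 °F

site A: 309.3 K = 36.150 °C.
site B: 89.9 °F = 32.167 °C.
Spread: 36.150 − 32.167 = 3.983 °C = 7.17 °F.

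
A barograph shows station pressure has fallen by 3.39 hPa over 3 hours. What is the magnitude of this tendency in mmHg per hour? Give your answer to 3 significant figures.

3.39 hPa / 3 h × 0.750062 mmHg/hPa = 0.848 mmHg/h.

0.848 mmHg per hour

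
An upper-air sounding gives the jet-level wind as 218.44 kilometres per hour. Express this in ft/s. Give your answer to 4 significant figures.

199.1 ft/s

1 km/h = 0.911344 ft/s, so 218.44 × 0.911344 = 199.1 ft/s.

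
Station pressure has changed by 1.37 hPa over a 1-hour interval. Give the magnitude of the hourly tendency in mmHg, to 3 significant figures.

1.37 hPa / 1 h × 0.750062 mmHg/hPa = 1.03 mmHg/h.

1.03 mmHg per hour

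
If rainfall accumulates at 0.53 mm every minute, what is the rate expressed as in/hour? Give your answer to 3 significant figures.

0.53 mm/minute × 0.0393701 in/mm × 60 minute/hour = 1.25 in/hour.

1.25 in/hour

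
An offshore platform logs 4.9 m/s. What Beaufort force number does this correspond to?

Beaufort force 3

4.9 m/s lies in the Beaufort 3 band (gentle breeze, 3.4–5.4 m/s).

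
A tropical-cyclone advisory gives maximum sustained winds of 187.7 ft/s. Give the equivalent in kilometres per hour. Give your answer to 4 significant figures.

1 ft/s = 1.09728 km/h, so 187.7 × 1.09728 = 206.0 km/h.

206.0 km/h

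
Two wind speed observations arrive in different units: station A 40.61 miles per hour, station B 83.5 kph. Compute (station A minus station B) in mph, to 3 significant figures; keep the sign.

station B: 83.5 km/h = 51.884 mph.
Difference: 40.610 − 51.884 = -11.3 mph.

-11.3 mph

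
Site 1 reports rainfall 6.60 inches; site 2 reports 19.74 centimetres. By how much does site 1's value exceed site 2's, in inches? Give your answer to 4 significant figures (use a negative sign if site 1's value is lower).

site 2: 19.74 cm = 7.77165 in.
Difference: 6.60000 − 7.77165 = -1.172 in.

-1.172 in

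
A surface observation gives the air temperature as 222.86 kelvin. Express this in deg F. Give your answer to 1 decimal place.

-58.5 °F

First to °C: -50.29 °C.
Then to °F: -58.5 °F.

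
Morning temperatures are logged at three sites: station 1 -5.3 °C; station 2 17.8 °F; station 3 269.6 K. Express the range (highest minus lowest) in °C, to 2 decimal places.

station 2: 17.8 °F = -7.889 °C.
station 3: 269.6 K = -3.550 °C.
Spread: (-3.550) − (-7.889) = 4.339 °C.

4.34 °C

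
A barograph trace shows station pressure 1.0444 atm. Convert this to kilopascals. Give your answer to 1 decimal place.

1 atm = 101.325 kPa, so 1.0444 × 101.325 = 105.8 kPa.

105.8 kPa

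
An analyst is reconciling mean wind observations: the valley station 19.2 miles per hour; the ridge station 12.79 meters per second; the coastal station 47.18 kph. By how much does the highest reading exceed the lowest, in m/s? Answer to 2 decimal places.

4.52 m/s

the valley station: 19.2 mph = 8.5832 m/s.
the coastal station: 47.18 km/h = 13.1056 m/s.
Spread: 13.1056 − 8.5832 = 4.52 m/s.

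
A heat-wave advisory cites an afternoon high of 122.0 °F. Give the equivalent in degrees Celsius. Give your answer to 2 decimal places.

°C = (°F − 32) × 5/9 = (122.0 − 32) / 1.8 = 50.00 °C.

50.00 °C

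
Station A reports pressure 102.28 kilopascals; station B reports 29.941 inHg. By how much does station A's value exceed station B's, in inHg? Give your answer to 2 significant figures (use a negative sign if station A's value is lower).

station A: 102.28 kPa = 30.2033 inHg.
Difference: 30.2033 − 29.9410 = 0.26 inHg.

0.26 inHg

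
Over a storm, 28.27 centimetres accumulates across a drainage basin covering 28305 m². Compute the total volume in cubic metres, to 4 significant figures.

8002 cubic metres

Depth: 28.27 cm × 10 = 282.7 mm.
1 mm over 1 m² is 1 L, so volume = 282.7 × 28305 = 8001823.5 L = 8002 m³.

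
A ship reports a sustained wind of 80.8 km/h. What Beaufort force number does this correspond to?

80.8 km/h = 22.4 m/s, which is Beaufort 9 (strong gale, 20.8–24.4 m/s).

Beaufort force 9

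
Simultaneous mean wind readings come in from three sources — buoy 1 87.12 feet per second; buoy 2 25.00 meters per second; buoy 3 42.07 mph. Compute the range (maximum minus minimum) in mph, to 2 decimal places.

17.33 mph

buoy 1: 87.12 ft/s = 59.4000 mph.
buoy 2: 25.00 m/s = 55.9234 mph.
Spread: 59.4000 − 42.0700 = 17.33 mph.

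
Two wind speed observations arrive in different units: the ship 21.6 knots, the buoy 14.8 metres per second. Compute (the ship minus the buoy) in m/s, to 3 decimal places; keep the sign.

-3.688 m/s

the ship: 21.6 kt = 11.11200 m/s.
Difference: 11.11200 − 14.80000 = -3.688 m/s.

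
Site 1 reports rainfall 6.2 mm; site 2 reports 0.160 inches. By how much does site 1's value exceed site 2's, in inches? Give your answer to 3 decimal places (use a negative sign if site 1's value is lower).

site 1: 6.2 mm = 0.24409 in.
Difference: 0.24409 − 0.16000 = 0.084 in.

0.084 in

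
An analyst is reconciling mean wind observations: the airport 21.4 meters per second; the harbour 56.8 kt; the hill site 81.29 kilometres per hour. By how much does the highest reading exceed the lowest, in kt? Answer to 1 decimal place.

the airport: 21.4 m/s = 41.598 kt.
the hill site: 81.29 km/h = 43.893 kt.
Spread: 56.800 − 41.598 = 15.2 kt.

15.2 kt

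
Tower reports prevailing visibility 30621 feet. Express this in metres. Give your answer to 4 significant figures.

9333 m

1 ft = 0.3048 m, so 30621 × 0.3048 = 9333 m.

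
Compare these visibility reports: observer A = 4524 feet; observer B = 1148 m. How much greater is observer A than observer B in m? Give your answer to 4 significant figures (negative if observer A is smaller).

230.9 m

observer A: 4524 ft = 1378.915 m.
Difference: 1378.915 − 1148.000 = 230.9 m.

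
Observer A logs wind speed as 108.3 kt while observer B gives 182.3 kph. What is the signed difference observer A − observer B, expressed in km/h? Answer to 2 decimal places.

observer A: 108.3 kt = 200.5716 km/h.
Difference: 200.5716 − 182.3000 = 18.27 km/h.

18.27 km/h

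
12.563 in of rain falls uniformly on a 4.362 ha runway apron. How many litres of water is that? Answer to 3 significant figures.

Depth: 12.563 in × 25.4 = 319.1002 mm.
Area: 4.362 ha = 43620 m².
1 mm over 1 m² is 1 L, so volume = 319.1002 × 43620 = 13919151 L ≈ 13900000 L.

13900000 litres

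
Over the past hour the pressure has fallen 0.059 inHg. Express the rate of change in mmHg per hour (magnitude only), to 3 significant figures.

0.059 inHg / 1 h × 25.4 mmHg/inHg = 1.50 mmHg/h.

1.50 mmHg per hour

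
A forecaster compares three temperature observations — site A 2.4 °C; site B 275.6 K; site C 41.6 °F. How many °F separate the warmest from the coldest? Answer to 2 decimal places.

site B: 275.6 K = 2.450 °C.
site C: 41.6 °F = 5.333 °C.
Spread: 5.333 − 2.400 = 2.933 °C = 5.28 °F.

5.28 °F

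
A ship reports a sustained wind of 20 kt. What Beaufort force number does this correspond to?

Beaufort force 5

20 kt lies in the Beaufort 5 band (fresh breeze, 17–21 kt).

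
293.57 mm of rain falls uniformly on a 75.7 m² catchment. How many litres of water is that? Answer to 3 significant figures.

22200 litres

1 mm over 1 m² is 1 L, so volume = 293.57 × 75.7 = 22223.249 L ≈ 22200 L.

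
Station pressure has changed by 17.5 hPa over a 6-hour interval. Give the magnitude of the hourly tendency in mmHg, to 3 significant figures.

17.5 hPa / 6 h × 0.750062 mmHg/hPa = 2.19 mmHg/h.

2.19 mmHg per hour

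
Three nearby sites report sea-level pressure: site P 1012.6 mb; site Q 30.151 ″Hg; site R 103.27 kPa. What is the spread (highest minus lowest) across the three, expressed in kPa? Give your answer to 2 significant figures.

site P: 1012.6 mb = 101.260 kPa.
site Q: 30.151 inHg = 102.103 kPa.
Spread: 103.270 − 101.260 = 2.0 kPa.

2.0 kPa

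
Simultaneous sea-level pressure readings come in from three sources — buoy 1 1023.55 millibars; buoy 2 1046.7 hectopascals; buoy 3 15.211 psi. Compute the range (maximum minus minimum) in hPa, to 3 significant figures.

25.2 hPa

buoy 1: 1023.55 mb = 1023.550 hPa.
buoy 3: 15.211 psi = 1048.762 hPa.
Spread: 1048.762 − 1023.550 = 25.2 hPa.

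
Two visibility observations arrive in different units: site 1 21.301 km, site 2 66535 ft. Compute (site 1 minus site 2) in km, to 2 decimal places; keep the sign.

1.02 km

site 2: 66535 ft = 20.2799 km.
Difference: 21.3010 − 20.2799 = 1.02 km.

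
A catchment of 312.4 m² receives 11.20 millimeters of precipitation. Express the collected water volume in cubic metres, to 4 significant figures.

3.499 cubic metres

1 mm over 1 m² is 1 L, so volume = 11.2 × 312.4 = 3498.88 L = 3.499 m³.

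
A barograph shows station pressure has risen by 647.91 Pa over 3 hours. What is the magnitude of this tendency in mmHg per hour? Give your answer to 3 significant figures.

1.62 mmHg per hour

647.91 Pa / 3 h × 0.00750062 mmHg/Pa = 1.62 mmHg/h.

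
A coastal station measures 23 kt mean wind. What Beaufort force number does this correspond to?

Beaufort force 6

23 kt lies in the Beaufort 6 band (strong breeze, 22–27 kt).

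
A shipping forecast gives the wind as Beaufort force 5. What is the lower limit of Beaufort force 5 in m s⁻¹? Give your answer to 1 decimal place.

8.0 m/s

Beaufort 5 (fresh breeze) spans 8.0–10.7 m/s.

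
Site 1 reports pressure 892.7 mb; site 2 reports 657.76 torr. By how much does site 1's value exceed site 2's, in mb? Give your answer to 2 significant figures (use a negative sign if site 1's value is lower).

site 2: 657.76 mmHg = 876.94 mb.
Difference: 892.70 − 876.94 = 16 mb.

16 mb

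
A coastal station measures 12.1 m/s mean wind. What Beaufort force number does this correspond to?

Beaufort force 6

12.1 m/s lies in the Beaufort 6 band (strong breeze, 10.8–13.8 m/s).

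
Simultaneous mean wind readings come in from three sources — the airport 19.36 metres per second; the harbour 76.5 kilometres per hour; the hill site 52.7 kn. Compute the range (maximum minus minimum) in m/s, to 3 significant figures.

the harbour: 76.5 km/h = 21.2500 m/s.
the hill site: 52.7 kt = 27.1112 m/s.
Spread: 27.1112 − 19.3600 = 7.75 m/s.

7.75 m/s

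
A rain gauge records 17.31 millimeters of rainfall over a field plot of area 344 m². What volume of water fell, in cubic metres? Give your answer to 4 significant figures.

1 mm over 1 m² is 1 L, so volume = 17.31 × 344 = 5954.64 L = 5.955 m³.

5.955 cubic metres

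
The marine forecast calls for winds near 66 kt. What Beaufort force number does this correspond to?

66 kt lies in the Beaufort 12 band (hurricane force, ≥64 kt).

Beaufort force 12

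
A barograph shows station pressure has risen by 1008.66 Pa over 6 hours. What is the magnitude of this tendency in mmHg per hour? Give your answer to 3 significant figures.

1.26 mmHg per hour

1008.66 Pa / 6 h × 0.00750062 mmHg/Pa = 1.26 mmHg/h.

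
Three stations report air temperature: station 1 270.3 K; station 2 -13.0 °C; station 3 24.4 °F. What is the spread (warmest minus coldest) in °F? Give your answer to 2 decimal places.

18.27 °F

station 1: 270.3 K = -2.850 °C.
station 3: 24.4 °F = -4.222 °C.
Spread: (-2.850) − (-13.000) = 10.150 °C = 18.27 °F.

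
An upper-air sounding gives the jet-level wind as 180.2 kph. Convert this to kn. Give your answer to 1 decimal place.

1 km/h = 0.539957 kt, so 180.2 × 0.539957 = 97.3 kt.

97.3 kt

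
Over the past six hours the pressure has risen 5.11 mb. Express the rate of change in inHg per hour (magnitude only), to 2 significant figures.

5.11 mb / 6 h × 0.02953 inHg/mb = 0.025 inHg/h.

0.025 inHg per hour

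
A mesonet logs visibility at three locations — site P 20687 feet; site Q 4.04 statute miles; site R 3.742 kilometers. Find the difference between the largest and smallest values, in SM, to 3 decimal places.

site P: 20687 ft = 3.91799 SM.
site R: 3.742 km = 2.32517 SM.
Spread: 4.04000 − 2.32517 = 1.715 SM.

1.715 SM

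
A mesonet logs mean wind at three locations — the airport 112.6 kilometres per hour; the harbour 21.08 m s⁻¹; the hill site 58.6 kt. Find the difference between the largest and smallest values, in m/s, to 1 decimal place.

10.2 m/s

the airport: 112.6 km/h = 31.278 m/s.
the hill site: 58.6 kt = 30.146 m/s.
Spread: 31.278 − 21.080 = 10.2 m/s.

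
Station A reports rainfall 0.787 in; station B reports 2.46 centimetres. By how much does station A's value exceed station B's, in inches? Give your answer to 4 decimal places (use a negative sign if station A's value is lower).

station B: 2.46 cm = 0.968504 in.
Difference: 0.787000 − 0.968504 = -0.1815 in.

-0.1815 in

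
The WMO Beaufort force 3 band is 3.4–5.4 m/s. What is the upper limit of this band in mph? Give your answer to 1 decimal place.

12.1 mph

3.4–5.4 m/s × 2.237 = 7.6–12.1 mph.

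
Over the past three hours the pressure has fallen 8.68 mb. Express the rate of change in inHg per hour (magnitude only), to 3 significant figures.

8.68 mb / 3 h × 0.02953 inHg/mb = 0.0854 inHg/h.

0.0854 inHg per hour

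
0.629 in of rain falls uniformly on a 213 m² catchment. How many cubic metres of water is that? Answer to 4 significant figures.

3.403 cubic metres

Depth: 0.629 in × 25.4 = 15.9766 mm.
1 mm over 1 m² is 1 L, so volume = 15.9766 × 213 = 3403.0158 L = 3.403 m³.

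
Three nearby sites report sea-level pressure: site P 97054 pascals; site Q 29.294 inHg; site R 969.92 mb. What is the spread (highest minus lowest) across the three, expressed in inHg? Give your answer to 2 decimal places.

0.65 inHg

site P: 97054 Pa = 28.6600 inHg.
site R: 969.92 mb = 28.6417 inHg.
Spread: 29.2940 − 28.6417 = 0.65 inHg.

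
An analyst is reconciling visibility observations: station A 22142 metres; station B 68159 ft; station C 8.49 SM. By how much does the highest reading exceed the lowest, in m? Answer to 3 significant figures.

8480 m

station B: 68159 ft = 20774.86 m.
station C: 8.49 SM = 13663.33 m.
Spread: 22142.00 − 13663.33 = 8480 m.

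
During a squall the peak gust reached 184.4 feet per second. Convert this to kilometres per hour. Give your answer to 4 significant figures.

202.3 km/h

1 ft/s = 1.09728 km/h, so 184.4 × 1.09728 = 202.3 km/h.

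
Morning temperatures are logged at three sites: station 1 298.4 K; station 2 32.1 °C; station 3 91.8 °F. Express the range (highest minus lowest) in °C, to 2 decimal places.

station 1: 298.4 K = 25.250 °C.
station 3: 91.8 °F = 33.222 °C.
Spread: 33.222 − 25.250 = 7.972 °C.

7.97 °C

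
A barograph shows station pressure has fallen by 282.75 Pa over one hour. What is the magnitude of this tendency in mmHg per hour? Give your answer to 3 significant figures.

282.75 Pa / 1 h × 0.00750062 mmHg/Pa = 2.12 mmHg/h.

2.12 mmHg per hour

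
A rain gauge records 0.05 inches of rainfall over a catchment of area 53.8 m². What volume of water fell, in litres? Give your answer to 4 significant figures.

68.33 litres

Depth: 0.05 in × 25.4 = 1.27 mm.
1 mm over 1 m² is 1 L, so volume = 1.27 × 53.8 = 68.326 L ≈ 68.33 L.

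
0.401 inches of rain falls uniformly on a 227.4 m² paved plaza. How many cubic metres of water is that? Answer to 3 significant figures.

2.32 cubic metres

Depth: 0.401 in × 25.4 = 10.1854 mm.
1 mm over 1 m² is 1 L, so volume = 10.1854 × 227.4 = 2316.16 L = 2.32 m³.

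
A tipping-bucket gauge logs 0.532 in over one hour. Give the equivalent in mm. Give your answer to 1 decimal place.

1 in = 25.4 mm, so 0.532 × 25.4 = 13.5 mm.

13.5 mm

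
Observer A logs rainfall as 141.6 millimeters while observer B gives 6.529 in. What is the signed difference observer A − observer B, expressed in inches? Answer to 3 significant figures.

-0.954 in

observer A: 141.6 mm = 5.57480 in.
Difference: 5.57480 − 6.52900 = -0.954 in.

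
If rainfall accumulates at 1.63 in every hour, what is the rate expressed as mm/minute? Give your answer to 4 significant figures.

0.6900 mm/minute

1.63 in/hour × 25.4 mm/in × 0.0166667 hour/minute = 0.6900 mm/minute.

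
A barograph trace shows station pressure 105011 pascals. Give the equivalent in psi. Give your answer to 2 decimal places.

15.23 psi

1 Pa = 0.000145038 psi, so 105011 × 0.000145038 = 15.23 psi.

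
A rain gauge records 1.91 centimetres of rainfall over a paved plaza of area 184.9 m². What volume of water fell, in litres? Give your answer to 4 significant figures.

3532 litres

Depth: 1.91 cm × 10 = 19.1 mm.
1 mm over 1 m² is 1 L, so volume = 19.1 × 184.9 = 3531.59 L ≈ 3532 L.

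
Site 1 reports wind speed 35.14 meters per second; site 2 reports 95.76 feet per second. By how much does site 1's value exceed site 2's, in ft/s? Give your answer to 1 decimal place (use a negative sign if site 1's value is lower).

site 1: 35.14 m/s = 115.289 ft/s.
Difference: 115.289 − 95.760 = 19.5 ft/s.

19.5 ft/s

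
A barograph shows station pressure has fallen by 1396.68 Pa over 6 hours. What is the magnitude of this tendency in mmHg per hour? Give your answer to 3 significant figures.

1.75 mmHg per hour

1396.68 Pa / 6 h × 0.00750062 mmHg/Pa = 1.75 mmHg/h.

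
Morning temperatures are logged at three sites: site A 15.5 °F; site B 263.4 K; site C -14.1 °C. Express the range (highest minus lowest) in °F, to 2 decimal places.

site A: 15.5 °F = -9.167 °C.
site B: 263.4 K = -9.750 °C.
Spread: (-9.167) − (-14.100) = 4.933 °C = 8.88 °F.

8.88 °F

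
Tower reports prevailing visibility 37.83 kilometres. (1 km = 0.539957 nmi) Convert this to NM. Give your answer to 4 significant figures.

1 km = 0.539957 nmi, so 37.83 × 0.539957 = 20.43 nmi.

20.43 nmi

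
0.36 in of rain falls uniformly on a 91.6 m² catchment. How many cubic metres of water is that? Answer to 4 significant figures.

0.8376 cubic metres

Depth: 0.36 in × 25.4 = 9.144 mm.
1 mm over 1 m² is 1 L, so volume = 9.144 × 91.6 = 837.5904 L = 0.8376 m³.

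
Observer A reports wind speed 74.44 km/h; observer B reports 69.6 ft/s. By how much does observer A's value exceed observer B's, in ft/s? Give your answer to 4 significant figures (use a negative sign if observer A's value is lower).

observer A: 74.44 km/h = 67.84048 ft/s.
Difference: 67.84048 − 69.60000 = -1.760 ft/s.

-1.760 ft/s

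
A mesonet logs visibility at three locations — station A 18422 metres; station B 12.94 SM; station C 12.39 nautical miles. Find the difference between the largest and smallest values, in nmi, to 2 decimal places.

2.44 nmi

station A: 18422 m = 9.9471 nmi.
station B: 12.94 SM = 11.2446 nmi.
Spread: 12.3900 − 9.9471 = 2.44 nmi.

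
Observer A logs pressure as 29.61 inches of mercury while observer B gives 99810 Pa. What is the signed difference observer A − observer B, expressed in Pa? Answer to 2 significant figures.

460 Pa

observer A: 29.61 inHg = 100270.98 Pa.
Difference: 100270.98 − 99810.00 = 460 Pa.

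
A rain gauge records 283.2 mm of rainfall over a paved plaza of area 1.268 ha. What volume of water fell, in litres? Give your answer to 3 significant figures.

3590000 litres

Area: 1.268 ha = 12680 m².
1 mm over 1 m² is 1 L, so volume = 283.2 × 12680 = 3590976 L ≈ 3590000 L.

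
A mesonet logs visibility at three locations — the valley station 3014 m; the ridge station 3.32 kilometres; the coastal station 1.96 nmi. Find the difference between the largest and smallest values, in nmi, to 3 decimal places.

0.333 nmi

the valley station: 3014 m = 1.62743 nmi.
the ridge station: 3.32 km = 1.79266 nmi.
Spread: 1.96000 − 1.62743 = 0.333 nmi.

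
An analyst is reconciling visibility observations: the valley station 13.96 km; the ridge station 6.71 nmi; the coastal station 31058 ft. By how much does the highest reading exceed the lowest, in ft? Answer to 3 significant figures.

the valley station: 13.96 km = 45800.52 ft.
the ridge station: 6.71 nmi = 40770.73 ft.
Spread: 45800.52 − 31058.00 = 14700 ft.

14700 ft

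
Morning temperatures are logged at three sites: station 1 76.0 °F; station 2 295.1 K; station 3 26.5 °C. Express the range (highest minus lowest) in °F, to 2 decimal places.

station 1: 76.0 °F = 24.444 °C.
station 2: 295.1 K = 21.950 °C.
Spread: 26.500 − 21.950 = 4.550 °C = 8.19 °F.

8.19 °F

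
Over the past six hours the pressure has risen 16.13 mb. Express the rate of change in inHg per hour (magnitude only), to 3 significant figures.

16.13 mb / 6 h × 0.02953 inHg/mb = 0.0794 inHg/h.

0.0794 inHg per hour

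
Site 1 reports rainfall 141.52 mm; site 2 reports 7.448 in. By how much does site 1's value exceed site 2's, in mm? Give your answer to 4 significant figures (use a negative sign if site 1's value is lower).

-47.66 mm

site 2: 7.448 in = 189.1792 mm.
Difference: 141.5200 − 189.1792 = -47.66 mm.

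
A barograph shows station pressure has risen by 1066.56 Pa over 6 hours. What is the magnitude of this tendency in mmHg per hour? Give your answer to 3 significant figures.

1066.56 Pa / 6 h × 0.00750062 mmHg/Pa = 1.33 mmHg/h.

1.33 mmHg per hour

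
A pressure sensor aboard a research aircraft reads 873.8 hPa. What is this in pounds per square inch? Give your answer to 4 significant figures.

1 hPa = 0.0145038 psi, so 873.8 × 0.0145038 = 12.67 psi.

12.67 psi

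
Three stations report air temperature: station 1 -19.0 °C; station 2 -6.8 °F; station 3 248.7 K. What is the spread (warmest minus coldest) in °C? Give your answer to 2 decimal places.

station 2: -6.8 °F = -21.556 °C.
station 3: 248.7 K = -24.450 °C.
Spread: (-19.000) − (-24.450) = 5.450 °C.

5.45 °C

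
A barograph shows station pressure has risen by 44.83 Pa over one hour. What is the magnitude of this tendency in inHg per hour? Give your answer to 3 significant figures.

44.83 Pa / 1 h × 0.0002953 inHg/Pa = 0.0132 inHg/h.

0.0132 inHg per hour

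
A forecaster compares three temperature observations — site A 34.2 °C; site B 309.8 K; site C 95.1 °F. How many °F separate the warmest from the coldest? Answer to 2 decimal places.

4.41 °F

site B: 309.8 K = 36.650 °C.
site C: 95.1 °F = 35.056 °C.
Spread: 36.650 − 34.200 = 2.450 °C = 4.41 °F.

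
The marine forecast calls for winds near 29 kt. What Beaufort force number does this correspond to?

29 kt lies in the Beaufort 7 band (near gale, 28–33 kt).

Beaufort force 7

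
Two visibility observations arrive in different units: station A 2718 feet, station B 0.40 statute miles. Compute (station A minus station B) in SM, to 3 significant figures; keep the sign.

station A: 2718 ft = 0.51477 SM.
Difference: 0.51477 − 0.40000 = 0.115 SM.

0.115 SM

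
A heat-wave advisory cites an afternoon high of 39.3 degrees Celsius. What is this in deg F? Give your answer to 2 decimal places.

°F = °C × 9/5 + 32 = 39.3 × 1.8 + 32 = 102.74 °F.

102.74 °F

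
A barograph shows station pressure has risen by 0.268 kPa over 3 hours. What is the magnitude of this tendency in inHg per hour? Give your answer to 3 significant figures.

0.268 kPa / 3 h × 0.2953 inHg/kPa = 0.0264 inHg/h.

0.0264 inHg per hour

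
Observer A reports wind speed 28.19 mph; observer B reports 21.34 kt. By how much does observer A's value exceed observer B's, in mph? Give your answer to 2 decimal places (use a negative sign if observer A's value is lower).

3.63 mph

observer B: 21.34 kt = 24.5576 mph.
Difference: 28.1900 − 24.5576 = 3.63 mph.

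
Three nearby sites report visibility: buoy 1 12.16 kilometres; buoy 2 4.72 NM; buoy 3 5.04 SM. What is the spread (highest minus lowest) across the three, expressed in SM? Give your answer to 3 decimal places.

buoy 1: 12.16 km = 7.55587 SM.
buoy 2: 4.72 nmi = 5.43168 SM.
Spread: 7.55587 − 5.04000 = 2.516 SM.

2.516 SM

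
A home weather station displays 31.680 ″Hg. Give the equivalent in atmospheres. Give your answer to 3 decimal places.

1.059 atm

1 inHg = 0.0334211 atm, so 31.680 × 0.0334211 = 1.059 atm.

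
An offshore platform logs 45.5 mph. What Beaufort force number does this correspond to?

45.5 mph = 20.3 m/s, which is Beaufort 8 (gale, 17.2–20.7 m/s).

Beaufort force 8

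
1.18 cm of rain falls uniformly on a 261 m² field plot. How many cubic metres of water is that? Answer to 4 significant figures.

Depth: 1.18 cm × 10 = 11.8 mm.
1 mm over 1 m² is 1 L, so volume = 11.8 × 261 = 3079.8 L = 3.080 m³.

3.080 cubic metres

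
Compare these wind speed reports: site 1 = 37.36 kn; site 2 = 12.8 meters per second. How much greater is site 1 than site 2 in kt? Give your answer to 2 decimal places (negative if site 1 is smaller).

site 2: 12.8 m/s = 24.8812 kt.
Difference: 37.3600 − 24.8812 = 12.48 kt.

12.48 kt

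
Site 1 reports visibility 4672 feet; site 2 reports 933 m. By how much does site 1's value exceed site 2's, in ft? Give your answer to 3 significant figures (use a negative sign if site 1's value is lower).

site 2: 933 m = 3061.02 ft.
Difference: 4672.00 − 3061.02 = 1610 ft.

1610 ft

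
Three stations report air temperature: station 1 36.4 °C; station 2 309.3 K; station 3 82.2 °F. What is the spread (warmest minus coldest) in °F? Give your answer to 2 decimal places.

station 2: 309.3 K = 36.150 °C.
station 3: 82.2 °F = 27.889 °C.
Spread: 36.400 − 27.889 = 8.511 °C = 15.32 °F.

15.32 °F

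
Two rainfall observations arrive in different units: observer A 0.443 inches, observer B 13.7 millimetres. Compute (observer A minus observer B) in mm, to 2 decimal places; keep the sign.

observer A: 0.443 in = 11.2522 mm.
Difference: 11.2522 − 13.7000 = -2.45 mm.

-2.45 mm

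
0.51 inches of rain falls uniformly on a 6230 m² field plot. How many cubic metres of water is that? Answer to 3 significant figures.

Depth: 0.51 in × 25.4 = 12.954 mm.
1 mm over 1 m² is 1 L, so volume = 12.954 × 6230 = 80703.42 L = 80.7 m³.

80.7 cubic metres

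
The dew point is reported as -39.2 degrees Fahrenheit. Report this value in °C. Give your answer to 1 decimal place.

-39.6 °C

°C = (°F − 32) × 5/9 = (-39.2 − 32) / 1.8 = -39.6 °C.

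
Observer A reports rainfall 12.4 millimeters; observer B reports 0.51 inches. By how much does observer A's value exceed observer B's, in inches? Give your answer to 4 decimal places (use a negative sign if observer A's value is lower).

-0.0218 in

observer A: 12.4 mm = 0.488189 in.
Difference: 0.488189 − 0.510000 = -0.0218 in.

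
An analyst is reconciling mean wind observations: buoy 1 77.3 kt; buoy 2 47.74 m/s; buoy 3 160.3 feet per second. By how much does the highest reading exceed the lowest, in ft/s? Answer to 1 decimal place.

29.8 ft/s

buoy 1: 77.3 kt = 130.468 ft/s.
buoy 2: 47.74 m/s = 156.627 ft/s.
Spread: 160.300 − 130.468 = 29.8 ft/s.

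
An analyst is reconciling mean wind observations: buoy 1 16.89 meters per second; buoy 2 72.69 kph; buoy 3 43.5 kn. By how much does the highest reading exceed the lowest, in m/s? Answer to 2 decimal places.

5.49 m/s

buoy 2: 72.69 km/h = 20.1917 m/s.
buoy 3: 43.5 kt = 22.3783 m/s.
Spread: 22.3783 − 16.8900 = 5.49 m/s.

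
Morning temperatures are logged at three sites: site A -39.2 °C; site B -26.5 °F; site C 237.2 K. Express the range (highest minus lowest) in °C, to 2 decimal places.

6.70 °C

site B: -26.5 °F = -32.500 °C.
site C: 237.2 K = -35.950 °C.
Spread: (-32.500) − (-39.200) = 6.700 °C.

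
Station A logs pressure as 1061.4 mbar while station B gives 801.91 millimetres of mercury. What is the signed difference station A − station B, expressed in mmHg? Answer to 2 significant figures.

station A: 1061.4 mb = 796.115 mmHg.
Difference: 796.115 − 801.910 = -5.8 mmHg.

-5.8 mmHg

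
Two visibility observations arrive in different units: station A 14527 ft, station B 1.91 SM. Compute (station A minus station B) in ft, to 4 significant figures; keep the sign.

station B: 1.91 SM = 10084.80 ft.
Difference: 14527.00 − 10084.80 = 4442 ft.

4442 ft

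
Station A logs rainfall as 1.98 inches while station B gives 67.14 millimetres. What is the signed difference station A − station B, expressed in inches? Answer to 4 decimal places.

station B: 67.14 mm = 2.643307 in.
Difference: 1.980000 − 2.643307 = -0.6633 in.

-0.6633 in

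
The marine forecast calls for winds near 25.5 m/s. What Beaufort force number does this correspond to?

25.5 m/s lies in the Beaufort 10 band (storm, 24.5–28.4 m/s).

Beaufort force 10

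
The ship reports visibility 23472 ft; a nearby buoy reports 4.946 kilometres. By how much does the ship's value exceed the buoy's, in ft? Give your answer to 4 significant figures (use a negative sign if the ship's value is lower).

the buoy: 4.946 km = 16227.03 ft.
Difference: 23472.00 − 16227.03 = 7245 ft.

7245 ft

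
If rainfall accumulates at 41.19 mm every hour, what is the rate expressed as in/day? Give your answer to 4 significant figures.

41.19 mm/hour × 0.0393701 in/mm × 24 hour/day = 38.92 in/day.

38.92 in/day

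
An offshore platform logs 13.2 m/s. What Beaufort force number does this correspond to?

13.2 m/s lies in the Beaufort 6 band (strong breeze, 10.8–13.8 m/s).

Beaufort force 6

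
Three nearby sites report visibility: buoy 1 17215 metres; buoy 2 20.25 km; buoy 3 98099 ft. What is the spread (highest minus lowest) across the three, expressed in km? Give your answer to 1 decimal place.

12.7 km

buoy 1: 17215 m = 17.215 km.
buoy 3: 98099 ft = 29.901 km.
Spread: 29.901 − 17.215 = 12.7 km.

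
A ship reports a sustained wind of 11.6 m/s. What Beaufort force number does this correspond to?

11.6 m/s lies in the Beaufort 6 band (strong breeze, 10.8–13.8 m/s).

Beaufort force 6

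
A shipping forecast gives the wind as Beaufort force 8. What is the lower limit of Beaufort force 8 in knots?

Beaufort 8 (gale) spans 34–40 knots.

34 kt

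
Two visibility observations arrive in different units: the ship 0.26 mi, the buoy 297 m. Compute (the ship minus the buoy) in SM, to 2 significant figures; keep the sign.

0.075 SM

the buoy: 297 m = 0.18455 SM.
Difference: 0.26000 − 0.18455 = 0.075 SM.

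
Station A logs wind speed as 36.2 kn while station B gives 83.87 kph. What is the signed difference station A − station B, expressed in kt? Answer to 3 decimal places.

station B: 83.87 km/h = 45.28618 kt.
Difference: 36.20000 − 45.28618 = -9.086 kt.

-9.086 kt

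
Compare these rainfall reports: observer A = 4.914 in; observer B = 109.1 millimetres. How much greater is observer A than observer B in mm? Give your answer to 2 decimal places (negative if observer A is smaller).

observer A: 4.914 in = 124.8156 mm.
Difference: 124.8156 − 109.1000 = 15.72 mm.

15.72 mm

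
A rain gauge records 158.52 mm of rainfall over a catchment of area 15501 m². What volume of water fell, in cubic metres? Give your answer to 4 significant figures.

2457 cubic metres

1 mm over 1 m² is 1 L, so volume = 158.52 × 15501 = 2457218.5 L = 2457 m³.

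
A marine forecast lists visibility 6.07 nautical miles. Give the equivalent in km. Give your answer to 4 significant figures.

11.24 km

1 nmi = 1.852 km, so 6.07 × 1.852 = 11.24 km.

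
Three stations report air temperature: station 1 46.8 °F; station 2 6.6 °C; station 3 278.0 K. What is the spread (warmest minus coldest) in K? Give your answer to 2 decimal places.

3.37 K

station 1: 46.8 °F = 8.222 °C.
station 3: 278.0 K = 4.850 °C.
Spread: 8.222 − 4.850 = 3.372 °C.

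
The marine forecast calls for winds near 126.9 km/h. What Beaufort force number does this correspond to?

126.9 km/h = 35.2 m/s, which is Beaufort 12 (hurricane force, ≥32.7 m/s).

Beaufort force 12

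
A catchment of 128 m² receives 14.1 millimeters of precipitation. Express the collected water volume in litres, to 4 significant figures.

1 mm over 1 m² is 1 L, so volume = 14.1 × 128 = 1804.8 L ≈ 1805 L.

1805 litres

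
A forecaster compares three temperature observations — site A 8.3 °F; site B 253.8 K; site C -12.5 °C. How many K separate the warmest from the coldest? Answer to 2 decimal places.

site A: 8.3 °F = -13.167 °C.
site B: 253.8 K = -19.350 °C.
Spread: (-12.500) − (-19.350) = 6.850 °C.

6.85 K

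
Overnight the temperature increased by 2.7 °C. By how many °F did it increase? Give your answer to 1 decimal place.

A change of 1 °C equals a change of 1.8 °F: Δ°F = 2.7 × 1.8 = 4.9 °F.

4.9 °F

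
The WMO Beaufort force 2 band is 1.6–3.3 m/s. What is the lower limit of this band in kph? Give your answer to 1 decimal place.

1.6–3.3 m/s × 3.6 = 5.8–11.9 km/h.

5.8 km/h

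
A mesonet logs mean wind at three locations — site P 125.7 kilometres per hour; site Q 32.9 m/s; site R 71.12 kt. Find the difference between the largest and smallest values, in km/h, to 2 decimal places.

13.27 km/h

site Q: 32.9 m/s = 118.4400 km/h.
site R: 71.12 kt = 131.7142 km/h.
Spread: 131.7142 − 118.4400 = 13.27 km/h.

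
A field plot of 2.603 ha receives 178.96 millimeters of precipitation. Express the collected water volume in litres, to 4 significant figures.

Area: 2.603 ha = 26030 m².
1 mm over 1 m² is 1 L, so volume = 178.96 × 26030 = 4658328.8 L ≈ 4658000 L.

4658000 litres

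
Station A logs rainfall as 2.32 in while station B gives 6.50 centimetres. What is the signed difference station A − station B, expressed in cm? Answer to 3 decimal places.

station A: 2.32 in = 5.89280 cm.
Difference: 5.89280 − 6.50000 = -0.607 cm.

-0.607 cm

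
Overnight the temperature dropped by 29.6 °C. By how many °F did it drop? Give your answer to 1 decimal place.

Converting a difference, only the 9/5 scale factor applies: Δ°F = 29.6 × 1.8 = 53.3 °F.

53.3 °F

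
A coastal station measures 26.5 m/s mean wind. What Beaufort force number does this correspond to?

26.5 m/s lies in the Beaufort 10 band (storm, 24.5–28.4 m/s).

Beaufort force 10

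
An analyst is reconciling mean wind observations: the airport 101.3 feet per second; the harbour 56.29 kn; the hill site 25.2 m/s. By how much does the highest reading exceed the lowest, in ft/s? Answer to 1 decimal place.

18.6 ft/s

the harbour: 56.29 kt = 95.007 ft/s.
the hill site: 25.2 m/s = 82.677 ft/s.
Spread: 101.300 − 82.677 = 18.6 ft/s.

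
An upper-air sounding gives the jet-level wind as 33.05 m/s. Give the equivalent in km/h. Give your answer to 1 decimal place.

1 m/s = 3.6 km/h, so 33.05 × 3.6 = 119.0 km/h.

119.0 km/h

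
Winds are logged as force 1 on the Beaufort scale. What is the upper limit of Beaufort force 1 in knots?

3 kt

Beaufort 1 (light air) spans 1–3 knots.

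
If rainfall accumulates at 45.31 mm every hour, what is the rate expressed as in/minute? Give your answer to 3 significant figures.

45.31 mm/hour × 0.0393701 in/mm × 0.0166667 hour/minute = 0.0297 in/minute.

0.0297 in/minute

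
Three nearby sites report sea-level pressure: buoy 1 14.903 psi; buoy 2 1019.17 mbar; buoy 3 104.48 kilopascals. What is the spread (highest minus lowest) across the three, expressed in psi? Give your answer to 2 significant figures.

buoy 2: 1019.17 mb = 14.7818 psi.
buoy 3: 104.48 kPa = 15.1535 psi.
Spread: 15.1535 − 14.7818 = 0.37 psi.

0.37 psi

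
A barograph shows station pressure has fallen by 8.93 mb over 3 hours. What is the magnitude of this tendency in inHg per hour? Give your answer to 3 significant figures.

0.0879 inHg per hour

8.93 mb / 3 h × 0.02953 inHg/mb = 0.0879 inHg/h.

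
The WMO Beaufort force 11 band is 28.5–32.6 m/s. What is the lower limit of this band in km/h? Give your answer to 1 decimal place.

102.6 km/h

28.5–32.6 m/s × 3.6 = 102.6–117.4 km/h.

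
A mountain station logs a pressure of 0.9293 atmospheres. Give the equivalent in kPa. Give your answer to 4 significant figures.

94.16 kPa

1 atm = 101.325 kPa, so 0.9293 × 101.325 = 94.16 kPa.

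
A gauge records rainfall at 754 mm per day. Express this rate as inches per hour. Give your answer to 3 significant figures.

754 mm/day × 0.0393701 in/mm × 0.0416667 day/hour = 1.24 in/hour.

1.24 in/hour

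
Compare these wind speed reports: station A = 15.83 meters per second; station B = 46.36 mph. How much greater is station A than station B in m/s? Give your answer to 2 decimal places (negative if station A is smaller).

station B: 46.36 mph = 20.7248 m/s.
Difference: 15.8300 − 20.7248 = -4.89 m/s.

-4.89 m/s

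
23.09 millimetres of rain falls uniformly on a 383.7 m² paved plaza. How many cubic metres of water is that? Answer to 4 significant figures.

1 mm over 1 m² is 1 L, so volume = 23.09 × 383.7 = 8859.633 L = 8.860 m³.

8.860 cubic metres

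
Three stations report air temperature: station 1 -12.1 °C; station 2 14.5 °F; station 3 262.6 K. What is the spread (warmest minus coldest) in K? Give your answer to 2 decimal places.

station 2: 14.5 °F = -9.722 °C.
station 3: 262.6 K = -10.550 °C.
Spread: (-9.722) − (-12.100) = 2.378 °C.

2.38 K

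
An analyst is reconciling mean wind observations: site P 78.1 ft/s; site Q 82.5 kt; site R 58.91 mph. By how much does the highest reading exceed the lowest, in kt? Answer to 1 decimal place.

site P: 78.1 ft/s = 46.273 kt.
site R: 58.91 mph = 51.191 kt.
Spread: 82.500 − 46.273 = 36.2 kt.

36.2 kt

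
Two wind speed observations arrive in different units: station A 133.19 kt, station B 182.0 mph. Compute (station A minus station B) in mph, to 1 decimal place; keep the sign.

-28.7 mph

station A: 133.19 kt = 153.272 mph.
Difference: 153.272 − 182.000 = -28.7 mph.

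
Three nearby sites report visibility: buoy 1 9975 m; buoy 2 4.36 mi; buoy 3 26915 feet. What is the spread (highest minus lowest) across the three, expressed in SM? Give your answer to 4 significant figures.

buoy 1: 9975 m = 6.19818 SM.
buoy 3: 26915 ft = 5.09754 SM.
Spread: 6.19818 − 4.36000 = 1.838 SM.

1.838 SM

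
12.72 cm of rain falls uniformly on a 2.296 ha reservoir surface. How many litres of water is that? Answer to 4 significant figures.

Depth: 12.72 cm × 10 = 127.2 mm.
Area: 2.296 ha = 22960 m².
1 mm over 1 m² is 1 L, so volume = 127.2 × 22960 = 2920512 L ≈ 2921000 L.

2921000 litres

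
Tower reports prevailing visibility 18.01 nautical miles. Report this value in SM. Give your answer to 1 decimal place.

20.7 SM

1 nmi = 1.15078 SM, so 18.01 × 1.15078 = 20.7 SM.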